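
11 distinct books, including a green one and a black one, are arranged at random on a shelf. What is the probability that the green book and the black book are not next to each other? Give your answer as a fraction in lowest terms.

There are 11! = 39916800 arrangements.
Arrangements with the green book and the black book adjacent: 2·10! = 7257600.
So not adjacent: 39916800 − 7257600 = 32659200, probability 32659200/39916800 = 9/11.

9/11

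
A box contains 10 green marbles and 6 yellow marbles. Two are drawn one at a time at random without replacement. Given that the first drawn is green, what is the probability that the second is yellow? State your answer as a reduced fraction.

After removing one green, 15 remain: 9 green and 6 yellow.
So the probability the next is yellow is 6/15 = 2/5.

2/5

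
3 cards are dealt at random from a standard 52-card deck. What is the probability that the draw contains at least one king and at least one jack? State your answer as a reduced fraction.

There are C(52,3) = 22100 possible draws.
By inclusion-exclusion on the complements, draws missing all kings or all jacks: C(48,3) + C(48,3) − C(44,3) = 17296 + 17296 − 13244 = 21348.
So draws with at least one of each: 22100 − 21348 = 752, probability 752/22100 = 188/5525.

188/5525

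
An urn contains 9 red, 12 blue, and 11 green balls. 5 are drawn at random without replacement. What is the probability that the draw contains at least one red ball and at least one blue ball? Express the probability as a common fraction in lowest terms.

5265/6944

There are C(32,5) = 201376 possible draws.
By inclusion-exclusion on the complements, draws missing all red or all blue: C(23,5) + C(20,5) − C(11,5) = 33649 + 15504 − 462 = 48691.
So draws with at least one of each: 201376 − 48691 = 152685, probability 152685/201376 = 5265/6944.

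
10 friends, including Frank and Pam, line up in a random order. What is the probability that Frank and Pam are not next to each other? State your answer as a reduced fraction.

There are 10! = 3628800 arrangements.
Arrangements with Frank and Pam adjacent: 2·9! = 725760.
So not adjacent: 3628800 − 725760 = 2903040, probability 2903040/3628800 = 4/5.

4/5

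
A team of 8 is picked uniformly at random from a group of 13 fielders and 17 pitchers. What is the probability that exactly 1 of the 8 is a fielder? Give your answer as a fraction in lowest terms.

19448/450225

Total number of selections: C(30,8) = 5852925.
Selections with exactly 1 fielder: choose 1 of the 13 fielders and 7 of the 17 pitchers, C(13,1)·C(17,7) = 13·19448 = 252824.
Probability = 252824/5852925 = 19448/450225.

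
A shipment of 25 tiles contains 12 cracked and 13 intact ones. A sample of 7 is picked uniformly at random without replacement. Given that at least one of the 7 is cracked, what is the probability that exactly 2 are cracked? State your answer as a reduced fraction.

3861/21772

Work in counts. Selections with at least one cracked: C(25,7) − C(13,7) = 480700 − 1716 = 478984.
Of those, selections where exactly 2 are cracked: C(12,2)·C(13,5) = 66·1287 = 84942.
Conditional probability = 84942/478984 = 3861/21772.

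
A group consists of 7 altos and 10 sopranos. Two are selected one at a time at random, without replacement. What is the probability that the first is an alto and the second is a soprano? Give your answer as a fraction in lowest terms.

35/136

Multiply the conditional probabilities at each draw: 7/17 · 10/16 = 70/272 = 35/136.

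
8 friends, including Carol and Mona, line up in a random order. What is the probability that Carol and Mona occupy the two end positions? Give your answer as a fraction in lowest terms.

There are 8! = 40320 arrangements.
Place Carol and Mona at the ends in 2 ways, arrange the remaining 6 in 6! = 720 ways: 2·720 = 1440.
Probability = 1440/40320 = 1/28.

1/28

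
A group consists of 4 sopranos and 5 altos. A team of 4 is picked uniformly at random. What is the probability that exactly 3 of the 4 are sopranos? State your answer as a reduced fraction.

10/63

Total number of selections: C(9,4) = 126.
Selections with exactly 3 sopranos: choose 3 of the 4 sopranos and 1 of the 5 altos, C(4,3)·C(5,1) = 4·5 = 20.
Probability = 20/126 = 10/63.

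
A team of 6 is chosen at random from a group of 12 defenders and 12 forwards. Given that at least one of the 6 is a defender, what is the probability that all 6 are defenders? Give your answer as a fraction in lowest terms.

Work in counts. Selections with at least one defender: C(24,6) − C(12,6) = 134596 − 924 = 133672.
Of those, selections where all 6 are defenders: C(12,6) = 924.
Conditional probability = 924/133672 = 3/434.

3/434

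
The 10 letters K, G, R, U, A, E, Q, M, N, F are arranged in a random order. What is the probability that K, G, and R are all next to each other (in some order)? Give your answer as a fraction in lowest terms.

1/15

There are 10! = 3628800 arrangements.
Treat the three as one block: 8! placements × 3! orders within the block = 40320·6 = 241920.
Probability = 241920/3628800 = 1/15.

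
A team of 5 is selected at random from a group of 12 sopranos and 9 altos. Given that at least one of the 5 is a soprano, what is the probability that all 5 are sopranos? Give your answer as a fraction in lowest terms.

Work in counts. Selections with at least one soprano: C(21,5) − C(9,5) = 20349 − 126 = 20223.
Of those, selections where all 5 are sopranos: C(12,5) = 792.
Conditional probability = 792/20223 = 88/2247.

88/2247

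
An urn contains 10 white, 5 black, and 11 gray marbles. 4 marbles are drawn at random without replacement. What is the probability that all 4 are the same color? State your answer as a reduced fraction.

There are C(26,4) = 14950 ways to draw 4 marbles.
All same color: C(10,4) + C(5,4) + C(11,4) = 210 + 5 + 330 = 545.
Probability = 545/14950 = 109/2990.

109/2990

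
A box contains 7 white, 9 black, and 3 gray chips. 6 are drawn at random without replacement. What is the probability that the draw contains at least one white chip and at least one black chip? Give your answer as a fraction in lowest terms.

There are C(19,6) = 27132 possible draws.
By inclusion-exclusion on the complements, draws missing all white or all black: C(12,6) + C(10,6) − C(3,6) = 924 + 210 − 0 = 1134.
So draws with at least one of each: 27132 − 1134 = 25998, probability 25998/27132 = 619/646.

619/646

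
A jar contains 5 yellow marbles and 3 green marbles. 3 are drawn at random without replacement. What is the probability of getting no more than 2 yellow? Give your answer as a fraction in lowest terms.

There are C(8,3) = 56 ways to choose the 3.
The complement is exactly 3 yellow: C(5,3)·C(3,0) = 10.
Probability = 1 − 10/56 = 46/56 = 23/28.

23/28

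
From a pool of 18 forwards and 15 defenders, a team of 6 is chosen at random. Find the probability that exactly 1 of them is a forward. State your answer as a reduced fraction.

The sample space is all 6-subsets of the 33: C(33,6) = 1107568.
Selections with exactly 1 forward: choose 1 of the 18 forwards and 5 of the 15 defenders, C(18,1)·C(15,5) = 18·3003 = 54054.
Probability = 54054/1107568 = 351/7192.

351/7192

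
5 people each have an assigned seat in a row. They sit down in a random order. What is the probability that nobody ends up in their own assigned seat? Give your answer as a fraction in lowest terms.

There are 5! = 120 seatings.
By inclusion-exclusion, seatings with no fixed points: C(5,0)·5! − C(5,1)·4! + C(5,2)·3! − C(5,3)·2! + C(5,4)·1! − C(5,5)·0! = 44.
Probability = 44/120 = 11/30.

11/30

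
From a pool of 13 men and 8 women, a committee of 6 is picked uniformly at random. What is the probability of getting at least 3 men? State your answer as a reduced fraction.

There are C(21,6) = 54264 ways to choose the 6.
Count the complement (fewer than 3 men): C(13,0)·C(8,6) + C(13,1)·C(8,5) + C(13,2)·C(8,4) = 28 + 728 + 5460 = 6216.
Probability = 1 − 6216/54264 = 48048/54264 = 286/323.

286/323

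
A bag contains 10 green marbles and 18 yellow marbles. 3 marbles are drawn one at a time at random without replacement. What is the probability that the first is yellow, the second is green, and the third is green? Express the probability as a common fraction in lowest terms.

15/182

Multiply the conditional probabilities at each draw: 18/28 · 10/27 · 9/26 = 1620/19656 = 15/182.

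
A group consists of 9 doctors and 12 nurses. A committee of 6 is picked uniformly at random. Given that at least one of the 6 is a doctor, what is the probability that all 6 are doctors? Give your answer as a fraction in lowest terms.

Work in counts. Selections with at least one doctor: C(21,6) − C(12,6) = 54264 − 924 = 53340.
Of those, selections where all 6 are doctors: C(9,6) = 84.
Conditional probability = 84/53340 = 1/635.

1/635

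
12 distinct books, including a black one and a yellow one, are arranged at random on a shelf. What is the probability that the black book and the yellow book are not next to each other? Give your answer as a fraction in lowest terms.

5/6

There are 12! = 479001600 arrangements.
Arrangements with the black book and the yellow book adjacent: 2·11! = 79833600.
So not adjacent: 479001600 − 79833600 = 399168000, probability 399168000/479001600 = 5/6.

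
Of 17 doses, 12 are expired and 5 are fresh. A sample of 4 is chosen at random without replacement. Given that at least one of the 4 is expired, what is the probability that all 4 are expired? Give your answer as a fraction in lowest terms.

Work in counts. Selections with at least one expired: C(17,4) − C(5,4) = 2380 − 5 = 2375.
Of those, selections where all 4 are expired: C(12,4) = 495.
Conditional probability = 495/2375 = 99/475.

99/475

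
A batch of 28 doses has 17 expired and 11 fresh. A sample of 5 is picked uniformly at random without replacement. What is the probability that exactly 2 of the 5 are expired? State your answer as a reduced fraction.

187/819

The sample space is all 5-subsets of the 28: C(28,5) = 98280.
Selections with exactly 2 expired: choose 2 of the 17 expired and 3 of the 11 fresh, C(17,2)·C(11,3) = 136·165 = 22440.
Probability = 22440/98280 = 187/819.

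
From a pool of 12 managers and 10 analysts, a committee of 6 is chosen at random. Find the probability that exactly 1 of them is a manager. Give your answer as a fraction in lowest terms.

144/3553

There are C(22,6) = 74613 ways to choose 6 from 22.
Selections with exactly 1 manager: choose 1 of the 12 managers and 5 of the 10 analysts, C(12,1)·C(10,5) = 12·252 = 3024.
Probability = 3024/74613 = 144/3553.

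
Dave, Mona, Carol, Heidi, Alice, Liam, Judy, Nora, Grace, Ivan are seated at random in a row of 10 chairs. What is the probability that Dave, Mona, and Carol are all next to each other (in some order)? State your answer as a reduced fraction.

There are 10! = 3628800 arrangements.
Treat the three as one block: 8! placements × 3! orders within the block = 40320·6 = 241920.
Probability = 241920/3628800 = 1/15.

1/15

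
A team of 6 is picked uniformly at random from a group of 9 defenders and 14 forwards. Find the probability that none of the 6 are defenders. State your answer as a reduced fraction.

13/437

There are C(23,6) = 100947 possible selections.
Selections with no defenders (all forwards): C(14,6) = 3003.
Probability = 3003/100947 = 13/437.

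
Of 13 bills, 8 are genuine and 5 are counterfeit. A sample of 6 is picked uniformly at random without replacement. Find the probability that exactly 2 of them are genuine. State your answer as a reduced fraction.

35/429

The sample space is all 6-subsets of the 13: C(13,6) = 1716.
Selections with exactly 2 genuine: choose 2 of the 8 genuine and 4 of the 5 counterfeit, C(8,2)·C(5,4) = 28·5 = 140.
Probability = 140/1716 = 35/429.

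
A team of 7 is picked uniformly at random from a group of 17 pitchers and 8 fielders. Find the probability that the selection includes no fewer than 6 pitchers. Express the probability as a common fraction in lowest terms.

There are C(25,7) = 480700 ways to choose the 7.
Favorable selections (no fewer than 6 pitchers): C(17,6)·C(8,1) + C(17,7)·C(8,0) = 99008 + 19448 = 118456.
Probability = 118456/480700 = 29614/120175.

29614/120175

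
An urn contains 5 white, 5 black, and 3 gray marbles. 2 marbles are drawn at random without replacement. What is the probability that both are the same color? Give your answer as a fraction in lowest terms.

23/78

There are C(13,2) = 78 ways to draw 2 marbles.
All same color: C(5,2) + C(5,2) + C(3,2) = 10 + 10 + 3 = 23.
Probability = 23/78.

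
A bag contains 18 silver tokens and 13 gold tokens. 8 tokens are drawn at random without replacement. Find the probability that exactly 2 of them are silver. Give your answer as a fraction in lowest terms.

748/22475

Total number of selections: C(31,8) = 7888725.
Selections with exactly 2 silver: choose 2 of the 18 silver and 6 of the 13 gold, C(18,2)·C(13,6) = 153·1716 = 262548.
Probability = 262548/7888725 = 748/22475.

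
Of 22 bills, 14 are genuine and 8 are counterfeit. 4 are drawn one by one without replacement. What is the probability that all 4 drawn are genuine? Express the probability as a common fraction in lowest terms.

13/95

Multiply the conditional probabilities at each draw: 14/22 · 13/21 · 12/20 · 11/19 = 24024/175560 = 13/95.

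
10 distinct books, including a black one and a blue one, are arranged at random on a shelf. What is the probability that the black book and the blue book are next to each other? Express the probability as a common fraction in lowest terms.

1/5

There are 10! = 3628800 arrangements.
Treat the black book and the blue book as a block: 9! arrangements of the blocks × 2 orders within the block = 2·362880 = 725760.
Probability = 725760/3628800 = 1/5.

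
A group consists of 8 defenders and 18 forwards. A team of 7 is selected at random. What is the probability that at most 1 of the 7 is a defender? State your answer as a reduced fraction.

1734/6325

There are C(26,7) = 657800 ways to choose the 7.
Favorable selections (at most 1 defender): C(8,0)·C(18,7) + C(8,1)·C(18,6) = 31824 + 148512 = 180336.
Probability = 180336/657800 = 1734/6325.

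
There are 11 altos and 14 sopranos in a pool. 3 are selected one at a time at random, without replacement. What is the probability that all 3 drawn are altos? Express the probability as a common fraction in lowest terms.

Multiply the conditional probabilities at each draw: 11/25 · 10/24 · 9/23 = 990/13800 = 33/460.

33/460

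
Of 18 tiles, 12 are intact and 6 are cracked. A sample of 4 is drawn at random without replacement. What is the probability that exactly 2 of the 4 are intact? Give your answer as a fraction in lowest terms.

11/34

Total number of selections: C(18,4) = 3060.
Selections with exactly 2 intact: choose 2 of the 12 intact and 2 of the 6 cracked, C(12,2)·C(6,2) = 66·15 = 990.
Probability = 990/3060 = 11/34.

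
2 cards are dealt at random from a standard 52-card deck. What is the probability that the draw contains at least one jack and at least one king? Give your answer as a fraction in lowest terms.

8/663

There are C(52,2) = 1326 possible draws.
By inclusion-exclusion on the complements, draws missing all jacks or all kings: C(48,2) + C(48,2) − C(44,2) = 1128 + 1128 − 946 = 1310.
So draws with at least one of each: 1326 − 1310 = 16, probability 16/1326 = 8/663.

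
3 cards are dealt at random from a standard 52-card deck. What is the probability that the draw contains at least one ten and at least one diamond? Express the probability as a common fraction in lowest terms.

33/260

There are C(52,3) = 22100 possible draws.
By inclusion-exclusion on the complements, draws missing all tens or all diamonds: C(48,3) + C(39,3) − C(36,3) = 17296 + 9139 − 7140 = 19295.
So draws with at least one of each: 22100 − 19295 = 2805, probability 2805/22100 = 33/260.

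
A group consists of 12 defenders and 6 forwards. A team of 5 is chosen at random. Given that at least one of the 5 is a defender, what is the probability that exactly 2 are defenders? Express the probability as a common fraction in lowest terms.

Work in counts. Selections with at least one defender: C(18,5) − C(6,5) = 8568 − 6 = 8562.
Of those, selections where exactly 2 are defenders: C(12,2)·C(6,3) = 66·20 = 1320.
Conditional probability = 1320/8562 = 220/1427.

220/1427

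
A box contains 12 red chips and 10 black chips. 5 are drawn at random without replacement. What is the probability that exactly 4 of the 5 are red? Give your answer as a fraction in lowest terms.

There are C(22,5) = 26334 ways to choose 5 from 22.
Selections with exactly 4 red: choose 4 of the 12 red and 1 of the 10 black, C(12,4)·C(10,1) = 495·10 = 4950.
Probability = 4950/26334 = 25/133.

25/133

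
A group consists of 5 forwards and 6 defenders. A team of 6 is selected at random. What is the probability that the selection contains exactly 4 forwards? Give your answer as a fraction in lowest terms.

There are C(11,6) = 462 ways to choose 6 from 11.
Selections with exactly 4 forwards: choose 4 of the 5 forwards and 2 of the 6 defenders, C(5,4)·C(6,2) = 5·15 = 75.
Probability = 75/462 = 25/154.

25/154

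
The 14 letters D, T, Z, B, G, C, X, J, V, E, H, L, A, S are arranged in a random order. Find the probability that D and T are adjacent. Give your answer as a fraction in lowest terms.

1/7

There are 14! = 87178291200 arrangements.
Treat D and T as a block: 13! arrangements of the blocks × 2 orders within the block = 2·6227020800 = 12454041600.
Probability = 12454041600/87178291200 = 1/7.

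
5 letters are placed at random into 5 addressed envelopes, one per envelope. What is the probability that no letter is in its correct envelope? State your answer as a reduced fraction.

There are 5! = 120 assignments.
By inclusion-exclusion, assignments with no fixed points: C(5,0)·5! − C(5,1)·4! + C(5,2)·3! − C(5,3)·2! + C(5,4)·1! − C(5,5)·0! = 44.
Probability = 44/120 = 11/30.

11/30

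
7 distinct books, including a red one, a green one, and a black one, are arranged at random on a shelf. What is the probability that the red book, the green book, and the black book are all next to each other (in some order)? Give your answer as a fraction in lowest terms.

There are 7! = 5040 arrangements.
Treat the three as one block: 5! placements × 3! orders within the block = 120·6 = 720.
Probability = 720/5040 = 1/7.

1/7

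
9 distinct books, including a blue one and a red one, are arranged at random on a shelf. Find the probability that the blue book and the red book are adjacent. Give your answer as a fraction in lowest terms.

There are 9! = 362880 arrangements.
Treat the blue book and the red book as a block: 8! arrangements of the blocks × 2 orders within the block = 2·40320 = 80640.
Probability = 80640/362880 = 2/9.

2/9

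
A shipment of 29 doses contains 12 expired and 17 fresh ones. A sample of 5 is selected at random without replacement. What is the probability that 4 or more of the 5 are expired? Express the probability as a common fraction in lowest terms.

1023/13195

Total selections: C(29,5) = 118755.
Favorable selections (4 or more expired): C(12,4)·C(17,1) + C(12,5)·C(17,0) = 8415 + 792 = 9207.
Probability = 9207/118755 = 1023/13195.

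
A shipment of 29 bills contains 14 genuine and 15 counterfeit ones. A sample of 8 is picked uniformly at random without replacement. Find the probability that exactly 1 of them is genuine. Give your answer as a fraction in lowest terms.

14/667

Total number of selections: C(29,8) = 4292145.
Selections with exactly 1 genuine: choose 1 of the 14 genuine and 7 of the 15 counterfeit, C(14,1)·C(15,7) = 14·6435 = 90090.
Probability = 90090/4292145 = 14/667.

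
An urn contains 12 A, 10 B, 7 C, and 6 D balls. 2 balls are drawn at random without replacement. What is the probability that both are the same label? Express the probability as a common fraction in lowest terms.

There are C(35,2) = 595 ways to draw 2 balls.
All same label: C(12,2) + C(10,2) + C(7,2) + C(6,2) = 66 + 45 + 21 + 15 = 147.
Probability = 147/595 = 21/85.

21/85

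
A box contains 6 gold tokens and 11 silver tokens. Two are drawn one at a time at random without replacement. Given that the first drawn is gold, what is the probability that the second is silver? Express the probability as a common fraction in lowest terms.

After removing one gold, 16 remain: 5 gold and 11 silver.
So the probability the next is silver is 11/16.

11/16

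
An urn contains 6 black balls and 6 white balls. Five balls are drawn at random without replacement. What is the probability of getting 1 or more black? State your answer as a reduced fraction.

131/132

There are C(12,5) = 792 ways to choose the 5.
The complement is all 5 are white: C(6,5) = 6.
Probability = 1 − 6/792 = 786/792 = 131/132.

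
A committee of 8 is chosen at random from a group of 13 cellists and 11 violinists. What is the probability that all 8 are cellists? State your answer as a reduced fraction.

There are C(24,8) = 735471 possible selections.
Selections with all cellists: C(13,8) = 1287.
Probability = 1287/735471 = 13/7429.

13/7429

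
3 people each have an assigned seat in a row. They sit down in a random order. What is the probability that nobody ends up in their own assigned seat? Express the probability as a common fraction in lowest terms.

1/3

There are 3! = 6 seatings.
By inclusion-exclusion, seatings with no fixed points: C(3,0)·3! − C(3,1)·2! + C(3,2)·1! − C(3,3)·0! = 2.
Probability = 2/6 = 1/3.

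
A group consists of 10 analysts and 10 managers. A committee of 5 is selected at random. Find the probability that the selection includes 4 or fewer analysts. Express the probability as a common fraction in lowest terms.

1271/1292

There are C(20,5) = 15504 ways to choose the 5.
Favorable selections (4 or fewer analysts): C(10,0)·C(10,5) + C(10,1)·C(10,4) + C(10,2)·C(10,3) + C(10,3)·C(10,2) + C(10,4)·C(10,1) = 252 + 2100 + 5400 + 5400 + 2100 = 15252.
Probability = 15252/15504 = 1271/1292.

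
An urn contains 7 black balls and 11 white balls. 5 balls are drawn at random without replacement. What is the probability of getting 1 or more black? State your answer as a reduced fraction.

193/204

Total selections: C(18,5) = 8568.
The complement is all 5 are white: C(11,5) = 462.
Probability = 1 − 462/8568 = 8106/8568 = 193/204.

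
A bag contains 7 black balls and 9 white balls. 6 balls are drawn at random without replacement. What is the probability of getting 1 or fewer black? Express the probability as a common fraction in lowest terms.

69/572

Total selections: C(16,6) = 8008.
Favorable selections (1 or fewer black): C(7,0)·C(9,6) + C(7,1)·C(9,5) = 84 + 882 = 966.
Probability = 966/8008 = 69/572.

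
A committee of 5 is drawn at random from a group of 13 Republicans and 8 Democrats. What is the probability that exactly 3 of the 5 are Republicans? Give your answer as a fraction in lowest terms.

Total number of selections: C(21,5) = 20349.
Selections with exactly 3 Republicans: choose 3 of the 13 Republicans and 2 of the 8 Democrats, C(13,3)·C(8,2) = 286·28 = 8008.
Probability = 8008/20349 = 1144/2907.

1144/2907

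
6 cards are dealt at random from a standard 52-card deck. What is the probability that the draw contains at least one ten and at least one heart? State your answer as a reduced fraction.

There are C(52,6) = 20358520 possible draws.
By inclusion-exclusion on the complements, draws missing all tens or all hearts: C(48,6) + C(39,6) − C(36,6) = 12271512 + 3262623 − 1947792 = 13586343.
So draws with at least one of each: 20358520 − 13586343 = 6772177, probability 6772177/20358520.

6772177/20358520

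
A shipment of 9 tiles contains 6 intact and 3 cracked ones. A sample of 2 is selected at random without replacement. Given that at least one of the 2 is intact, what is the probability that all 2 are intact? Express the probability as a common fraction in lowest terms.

Work in counts. Selections with at least one intact: C(9,2) − C(3,2) = 36 − 3 = 33.
Of those, selections where all 2 are intact: C(6,2) = 15.
Conditional probability = 15/33 = 5/11.

5/11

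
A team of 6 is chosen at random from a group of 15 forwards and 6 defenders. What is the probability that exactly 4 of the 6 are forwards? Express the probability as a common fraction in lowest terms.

975/2584

There are C(21,6) = 54264 ways to choose 6 from 21.
Selections with exactly 4 forwards: choose 4 of the 15 forwards and 2 of the 6 defenders, C(15,4)·C(6,2) = 1365·15 = 20475.
Probability = 20475/54264 = 975/2584.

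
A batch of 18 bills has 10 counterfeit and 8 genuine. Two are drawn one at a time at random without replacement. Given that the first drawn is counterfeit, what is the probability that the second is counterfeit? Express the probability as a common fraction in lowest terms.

After removing one counterfeit, 17 remain: 9 counterfeit and 8 genuine.
So the probability the next is counterfeit is 9/17.

9/17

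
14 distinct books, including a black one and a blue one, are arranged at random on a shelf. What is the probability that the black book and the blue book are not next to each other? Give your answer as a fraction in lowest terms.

There are 14! = 87178291200 arrangements.
Arrangements with the black book and the blue book adjacent: 2·13! = 12454041600.
So not adjacent: 87178291200 − 12454041600 = 74724249600, probability 74724249600/87178291200 = 6/7.

6/7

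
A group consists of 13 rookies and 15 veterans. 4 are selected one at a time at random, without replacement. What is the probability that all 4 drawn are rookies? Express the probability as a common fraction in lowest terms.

11/315

Multiply the conditional probabilities at each draw: 13/28 · 12/27 · 11/26 · 10/25 = 17160/491400 = 11/315.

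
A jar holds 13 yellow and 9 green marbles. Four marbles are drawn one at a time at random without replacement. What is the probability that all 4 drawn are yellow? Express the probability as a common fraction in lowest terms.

Multiply the conditional probabilities at each draw: 13/22 · 12/21 · 11/20 · 10/19 = 17160/175560 = 13/133.

13/133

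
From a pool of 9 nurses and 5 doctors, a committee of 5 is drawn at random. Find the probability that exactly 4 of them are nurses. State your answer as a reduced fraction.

45/143

The sample space is all 5-subsets of the 14: C(14,5) = 2002.
Selections with exactly 4 nurses: choose 4 of the 9 nurses and 1 of the 5 doctors, C(9,4)·C(5,1) = 126·5 = 630.
Probability = 630/2002 = 45/143.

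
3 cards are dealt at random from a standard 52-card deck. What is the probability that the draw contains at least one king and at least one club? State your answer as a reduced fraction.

33/260

There are C(52,3) = 22100 possible draws.
By inclusion-exclusion on the complements, draws missing all kings or all clubs: C(48,3) + C(39,3) − C(36,3) = 17296 + 9139 − 7140 = 19295.
So draws with at least one of each: 22100 − 19295 = 2805, probability 2805/22100 = 33/260.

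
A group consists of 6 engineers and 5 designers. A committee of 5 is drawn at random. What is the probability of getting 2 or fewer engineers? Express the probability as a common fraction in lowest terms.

181/462

Total selections: C(11,5) = 462.
Favorable selections (2 or fewer engineers): C(6,0)·C(5,5) + C(6,1)·C(5,4) + C(6,2)·C(5,3) = 1 + 30 + 150 = 181.
Probability = 181/462.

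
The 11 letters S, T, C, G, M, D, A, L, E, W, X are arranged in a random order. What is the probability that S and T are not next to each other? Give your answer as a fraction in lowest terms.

There are 11! = 39916800 arrangements.
Arrangements with S and T adjacent: 2·10! = 7257600.
So not adjacent: 39916800 − 7257600 = 32659200, probability 32659200/39916800 = 9/11.

9/11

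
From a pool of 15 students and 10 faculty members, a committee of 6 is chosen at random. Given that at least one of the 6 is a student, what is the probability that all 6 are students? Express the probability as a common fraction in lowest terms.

143/5054

Work in counts. Selections with at least one student: C(25,6) − C(10,6) = 177100 − 210 = 176890.
Of those, selections where all 6 are students: C(15,6) = 5005.
Conditional probability = 5005/176890 = 143/5054.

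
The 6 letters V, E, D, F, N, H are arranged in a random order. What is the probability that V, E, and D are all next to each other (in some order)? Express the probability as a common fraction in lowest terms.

1/5

There are 6! = 720 arrangements.
Treat the three as one block: 4! placements × 3! orders within the block = 24·6 = 144.
Probability = 144/720 = 1/5.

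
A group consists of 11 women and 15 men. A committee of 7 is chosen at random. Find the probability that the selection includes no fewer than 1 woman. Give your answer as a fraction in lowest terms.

911/920

Total selections: C(26,7) = 657800.
Favorable selections (no fewer than 1 woman): C(11,1)·C(15,6) + C(11,2)·C(15,5) + C(11,3)·C(15,4) + C(11,4)·C(15,3) + C(11,5)·C(15,2) + C(11,6)·C(15,1) + C(11,7)·C(15,0) = 55055 + 165165 + 225225 + 150150 + 48510 + 6930 + 330 = 651365.
Probability = 651365/657800 = 911/920.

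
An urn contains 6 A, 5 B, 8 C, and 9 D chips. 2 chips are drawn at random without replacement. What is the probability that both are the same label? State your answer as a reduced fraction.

There are C(28,2) = 378 ways to draw 2 chips.
All same label: C(6,2) + C(5,2) + C(8,2) + C(9,2) = 15 + 10 + 28 + 36 = 89.
Probability = 89/378.

89/378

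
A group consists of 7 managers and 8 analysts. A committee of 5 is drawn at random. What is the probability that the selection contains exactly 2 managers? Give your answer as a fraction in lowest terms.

56/143

There are C(15,5) = 3003 ways to choose 5 from 15.
Selections with exactly 2 managers: choose 2 of the 7 managers and 3 of the 8 analysts, C(7,2)·C(8,3) = 21·56 = 1176.
Probability = 1176/3003 = 56/143.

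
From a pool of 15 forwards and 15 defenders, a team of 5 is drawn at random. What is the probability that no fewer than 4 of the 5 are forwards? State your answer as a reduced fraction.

43/261

There are C(30,5) = 142506 ways to choose the 5.
Favorable selections (no fewer than 4 forwards): C(15,4)·C(15,1) + C(15,5)·C(15,0) = 20475 + 3003 = 23478.
Probability = 23478/142506 = 43/261.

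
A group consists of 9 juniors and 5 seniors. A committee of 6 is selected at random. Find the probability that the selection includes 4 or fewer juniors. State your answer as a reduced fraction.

Total selections: C(14,6) = 3003.
Count the complement (more than 4 juniors): C(9,5)·C(5,1) + C(9,6)·C(5,0) = 630 + 84 = 714.
Probability = 1 − 714/3003 = 2289/3003 = 109/143.

109/143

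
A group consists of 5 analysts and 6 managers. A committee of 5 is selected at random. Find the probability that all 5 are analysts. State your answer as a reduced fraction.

1/462

There are C(11,5) = 462 possible selections.
Selections with all analysts: C(5,5) = 1.
Probability = 1/462.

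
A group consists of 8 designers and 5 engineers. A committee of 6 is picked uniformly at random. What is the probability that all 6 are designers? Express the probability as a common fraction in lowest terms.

7/429

There are C(13,6) = 1716 possible selections.
Selections with all designers: C(8,6) = 28.
Probability = 28/1716 = 7/429.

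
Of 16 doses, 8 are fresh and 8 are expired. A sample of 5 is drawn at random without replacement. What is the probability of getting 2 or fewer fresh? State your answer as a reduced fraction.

Total selections: C(16,5) = 4368.
Favorable selections (2 or fewer fresh): C(8,0)·C(8,5) + C(8,1)·C(8,4) + C(8,2)·C(8,3) = 56 + 560 + 1568 = 2184.
Probability = 2184/4368 = 1/2.

1/2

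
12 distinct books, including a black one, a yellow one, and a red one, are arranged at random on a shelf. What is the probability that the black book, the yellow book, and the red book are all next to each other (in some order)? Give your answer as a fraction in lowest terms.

1/22

There are 12! = 479001600 arrangements.
Treat the three as one block: 10! placements × 3! orders within the block = 3628800·6 = 21772800.
Probability = 21772800/479001600 = 1/22.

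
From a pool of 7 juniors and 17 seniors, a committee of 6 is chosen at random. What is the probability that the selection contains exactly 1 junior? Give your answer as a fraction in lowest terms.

There are C(24,6) = 134596 ways to choose 6 from 24.
Selections with exactly 1 junior: choose 1 of the 7 juniors and 5 of the 17 seniors, C(7,1)·C(17,5) = 7·6188 = 43316.
Probability = 43316/134596 = 1547/4807.

1547/4807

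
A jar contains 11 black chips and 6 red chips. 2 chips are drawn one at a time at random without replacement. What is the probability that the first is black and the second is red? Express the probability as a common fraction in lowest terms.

33/136

Multiply the conditional probabilities at each draw: 11/17 · 6/16 = 66/272 = 33/136.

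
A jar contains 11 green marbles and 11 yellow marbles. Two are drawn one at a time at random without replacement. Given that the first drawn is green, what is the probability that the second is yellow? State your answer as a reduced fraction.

After removing one green, 21 remain: 10 green and 11 yellow.
So the probability the next is yellow is 11/21.

11/21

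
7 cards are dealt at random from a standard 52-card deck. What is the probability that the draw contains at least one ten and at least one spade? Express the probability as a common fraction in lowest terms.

There are C(52,7) = 133784560 possible draws.
By inclusion-exclusion on the complements, draws missing all tens or all spades: C(48,7) + C(39,7) − C(36,7) = 73629072 + 15380937 − 8347680 = 80662329.
So draws with at least one of each: 133784560 − 80662329 = 53122231, probability 53122231/133784560.

53122231/133784560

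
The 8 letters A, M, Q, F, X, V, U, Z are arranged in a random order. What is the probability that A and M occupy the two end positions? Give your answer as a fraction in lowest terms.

1/28

There are 8! = 40320 arrangements.
Place A and M at the ends in 2 ways, arrange the remaining 6 in 6! = 720 ways: 2·720 = 1440.
Probability = 1440/40320 = 1/28.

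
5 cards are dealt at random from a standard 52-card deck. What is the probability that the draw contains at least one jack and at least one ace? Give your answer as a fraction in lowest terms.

There are C(52,5) = 2598960 possible draws.
By inclusion-exclusion on the complements, draws missing all jacks or all aces: C(48,5) + C(48,5) − C(44,5) = 1712304 + 1712304 − 1086008 = 2338600.
So draws with at least one of each: 2598960 − 2338600 = 260360, probability 260360/2598960 = 6509/64974.

6509/64974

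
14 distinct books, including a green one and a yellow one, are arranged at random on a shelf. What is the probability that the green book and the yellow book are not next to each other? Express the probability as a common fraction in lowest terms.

6/7

There are 14! = 87178291200 arrangements.
Arrangements with the green book and the yellow book adjacent: 2·13! = 12454041600.
So not adjacent: 87178291200 − 12454041600 = 74724249600, probability 74724249600/87178291200 = 6/7.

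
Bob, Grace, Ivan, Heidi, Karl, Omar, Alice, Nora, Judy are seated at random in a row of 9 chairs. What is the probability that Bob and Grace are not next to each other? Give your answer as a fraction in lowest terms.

There are 9! = 362880 arrangements.
Arrangements with Bob and Grace adjacent: 2·8! = 80640.
So not adjacent: 362880 − 80640 = 282240, probability 282240/362880 = 7/9.

7/9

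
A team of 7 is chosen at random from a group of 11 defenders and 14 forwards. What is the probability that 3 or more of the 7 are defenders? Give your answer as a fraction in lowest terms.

1215/1748

There are C(25,7) = 480700 ways to choose the 7.
Count the complement (fewer than 3 defenders): C(11,0)·C(14,7) + C(11,1)·C(14,6) + C(11,2)·C(14,5) = 3432 + 33033 + 110110 = 146575.
Probability = 1 − 146575/480700 = 334125/480700 = 1215/1748.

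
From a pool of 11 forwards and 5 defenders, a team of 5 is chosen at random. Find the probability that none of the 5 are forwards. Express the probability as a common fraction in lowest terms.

There are C(16,5) = 4368 possible selections.
Selections with no forwards (all defenders): C(5,5) = 1.
Probability = 1/4368.

1/4368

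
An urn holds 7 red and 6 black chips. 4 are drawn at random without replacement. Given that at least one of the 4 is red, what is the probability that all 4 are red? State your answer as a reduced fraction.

Work in counts. Selections with at least one red: C(13,4) − C(6,4) = 715 − 15 = 700.
Of those, selections where all 4 are red: C(7,4) = 35.
Conditional probability = 35/700 = 1/20.

1/20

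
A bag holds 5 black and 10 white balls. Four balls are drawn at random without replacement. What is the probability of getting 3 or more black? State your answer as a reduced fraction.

There are C(15,4) = 1365 ways to choose the 4.
Favorable selections (3 or more black): C(5,3)·C(10,1) + C(5,4)·C(10,0) = 100 + 5 = 105.
Probability = 105/1365 = 1/13.

1/13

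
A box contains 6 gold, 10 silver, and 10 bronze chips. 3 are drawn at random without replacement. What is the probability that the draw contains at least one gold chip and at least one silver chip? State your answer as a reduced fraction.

There are C(26,3) = 2600 possible draws.
By inclusion-exclusion on the complements, draws missing all gold or all silver: C(20,3) + C(16,3) − C(10,3) = 1140 + 560 − 120 = 1580.
So draws with at least one of each: 2600 − 1580 = 1020, probability 1020/2600 = 51/130.

51/130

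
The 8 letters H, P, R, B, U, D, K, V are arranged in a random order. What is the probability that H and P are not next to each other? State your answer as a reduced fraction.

There are 8! = 40320 arrangements.
Arrangements with H and P adjacent: 2·7! = 10080.
So not adjacent: 40320 − 10080 = 30240, probability 30240/40320 = 3/4.

3/4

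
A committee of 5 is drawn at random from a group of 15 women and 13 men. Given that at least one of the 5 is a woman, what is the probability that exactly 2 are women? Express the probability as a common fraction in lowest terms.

Work in counts. Selections with at least one woman: C(28,5) − C(13,5) = 98280 − 1287 = 96993.
Of those, selections where exactly 2 are women: C(15,2)·C(13,3) = 105·286 = 30030.
Conditional probability = 30030/96993 = 770/2487.

770/2487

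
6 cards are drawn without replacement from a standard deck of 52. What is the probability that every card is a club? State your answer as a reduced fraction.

33/391510

There are C(52,6) = 20358520 possible 6-card hands.
Hands that are all clubs: C(13,6) = 1716.
Probability = 1716/20358520 = 33/391510.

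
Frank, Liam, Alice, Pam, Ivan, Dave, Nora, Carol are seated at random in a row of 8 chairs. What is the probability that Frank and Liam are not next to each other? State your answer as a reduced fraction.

There are 8! = 40320 arrangements.
Arrangements with Frank and Liam adjacent: 2·7! = 10080.
So not adjacent: 40320 − 10080 = 30240, probability 30240/40320 = 3/4.

3/4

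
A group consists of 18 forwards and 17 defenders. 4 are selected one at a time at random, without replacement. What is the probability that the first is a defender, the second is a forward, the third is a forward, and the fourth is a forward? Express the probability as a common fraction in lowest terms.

51/770

Multiply the conditional probabilities at each draw: 17/35 · 18/34 · 17/33 · 16/32 = 83232/1256640 = 51/770.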